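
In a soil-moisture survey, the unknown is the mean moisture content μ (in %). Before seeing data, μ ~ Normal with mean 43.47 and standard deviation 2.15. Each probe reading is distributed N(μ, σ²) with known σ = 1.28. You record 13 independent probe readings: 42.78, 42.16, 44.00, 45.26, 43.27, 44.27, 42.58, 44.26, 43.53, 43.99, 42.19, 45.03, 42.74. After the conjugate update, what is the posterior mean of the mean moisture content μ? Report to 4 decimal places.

For Normal data with known variance σ², a Normal(μ₀, σ₀²) prior on μ is conjugate. Posterior precision = 1/σ₀² + n/σ²; posterior mean is the precision-weighted average of μ₀ and x̄.
Σxᵢ = 42.78 + 42.16 + 44.00 + 45.26 + 43.27 + 44.27 + 42.58 + 44.26 + 43.53 + 43.99 + 42.19 + 45.03 + 42.74 = 566.06, so n·x̄ = 566.06.
σ₀² = 2.15² = 4.6225, σ² = 1.28² = 1.6384; σ² + n·σ₀² = 1.6384 + 13·4.6225 = 61.7309.
Posterior mean = (μ₀/σ₀² + n·x̄/σ²)/(1/σ₀² + n/σ²) = (σ²·μ₀ + σ₀²·n·x̄)/(σ² + n·σ₀²) = (1.6384·43.47 + 4.6225·566.06)/61.7309 = 2687.833598/61.7309 = 43.5411.

43.5411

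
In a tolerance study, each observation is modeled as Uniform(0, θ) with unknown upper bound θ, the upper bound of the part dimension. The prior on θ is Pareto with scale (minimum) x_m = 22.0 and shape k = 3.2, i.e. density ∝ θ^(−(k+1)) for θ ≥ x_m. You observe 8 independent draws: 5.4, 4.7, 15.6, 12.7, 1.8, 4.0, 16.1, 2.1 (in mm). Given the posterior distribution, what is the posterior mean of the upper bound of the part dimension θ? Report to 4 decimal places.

A Pareto(scale x_m, shape k) prior on the upper bound θ of Uniform(0, θ) is conjugate: posterior is Pareto(max(x_m, max xᵢ), k + n).
Sample maximum = 16.1; prior scale x_m = 22.0 → posterior scale = max = 22.0.
Posterior shape = 3.2 + 8 = 11.2.
E[θ|data] = k·x_m/(k−1) = 11.2·22.0/10.2 = 24.1569.

24.1569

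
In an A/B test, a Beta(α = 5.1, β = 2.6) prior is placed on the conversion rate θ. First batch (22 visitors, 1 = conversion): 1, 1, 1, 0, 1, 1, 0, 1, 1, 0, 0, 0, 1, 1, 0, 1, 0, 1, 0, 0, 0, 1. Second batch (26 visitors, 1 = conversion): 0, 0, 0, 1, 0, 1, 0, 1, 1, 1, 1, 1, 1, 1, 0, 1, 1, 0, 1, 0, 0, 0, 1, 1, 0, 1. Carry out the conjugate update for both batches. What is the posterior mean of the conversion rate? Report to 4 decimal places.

0.5763

The Beta prior is conjugate to a Binomial/Bernoulli likelihood; the update adds successes to α and failures to β.
After batch 1: Beta(5.1+12, 2.6+10) = Beta(17.1, 12.6).
After batch 2: Beta(17.1+15, 12.6+11) = Beta(32.1, 23.6).
Posterior mean = α/(α+β) = 32.1/55.7 = 0.5763.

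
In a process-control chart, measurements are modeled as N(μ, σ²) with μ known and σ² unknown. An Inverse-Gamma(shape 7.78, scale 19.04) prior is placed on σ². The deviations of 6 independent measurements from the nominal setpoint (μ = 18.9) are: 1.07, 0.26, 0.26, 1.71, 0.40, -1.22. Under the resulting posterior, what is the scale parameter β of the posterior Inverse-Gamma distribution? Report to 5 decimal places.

21.96630

With known mean μ and an Inverse-Gamma(α, β) prior on σ², the Normal likelihood is conjugate: posterior is Inv-Gamma(α + n/2, β + Σ(xᵢ−μ)²/2).
Σ(xᵢ−μ)² = (1.07)² + (0.26)² + (0.26)² + (1.71)² + (0.40)² + (-1.22)² = 5.8526.
Posterior: Inv-Gamma(7.78 + 6/2, 19.04 + 5.8526/2) = Inv-Gamma(10.78, 21.96630).
Posterior β = 21.96630.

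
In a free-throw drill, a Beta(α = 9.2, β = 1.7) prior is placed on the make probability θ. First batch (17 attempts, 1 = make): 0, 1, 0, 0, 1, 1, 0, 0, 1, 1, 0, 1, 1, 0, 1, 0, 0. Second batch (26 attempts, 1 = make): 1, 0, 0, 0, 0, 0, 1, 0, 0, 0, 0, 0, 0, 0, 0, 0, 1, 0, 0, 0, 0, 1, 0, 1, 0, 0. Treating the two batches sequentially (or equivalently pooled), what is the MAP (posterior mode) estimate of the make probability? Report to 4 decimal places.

The Beta prior is conjugate to a Binomial/Bernoulli likelihood; the update adds successes to α and failures to β.
After batch 1: Beta(9.2+8, 1.7+9) = Beta(17.2, 10.7).
After batch 2: Beta(17.2+5, 10.7+21) = Beta(22.2, 31.7).
Mode of Beta(a,b) for a,b>1 is (a−1)/(a+b−2) = 21.2/51.9 = 0.4085.

0.4085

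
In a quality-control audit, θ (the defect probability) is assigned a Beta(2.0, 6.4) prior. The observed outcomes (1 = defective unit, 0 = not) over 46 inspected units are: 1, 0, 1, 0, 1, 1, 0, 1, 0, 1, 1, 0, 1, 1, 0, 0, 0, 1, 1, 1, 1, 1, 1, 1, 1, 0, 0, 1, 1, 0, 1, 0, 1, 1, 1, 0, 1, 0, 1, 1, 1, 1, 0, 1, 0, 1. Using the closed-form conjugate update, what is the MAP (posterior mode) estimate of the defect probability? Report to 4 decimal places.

0.5916

The Beta prior is conjugate to a Binomial/Bernoulli likelihood; the update adds successes to α and failures to β.
Posterior: Beta(α+k, β+n−k) = Beta(2.0+30, 6.4+16) = Beta(32.0, 22.4).
Mode of Beta(a,b) for a,b>1 is (a−1)/(a+b−2) = 31.0/52.4 = 0.5916.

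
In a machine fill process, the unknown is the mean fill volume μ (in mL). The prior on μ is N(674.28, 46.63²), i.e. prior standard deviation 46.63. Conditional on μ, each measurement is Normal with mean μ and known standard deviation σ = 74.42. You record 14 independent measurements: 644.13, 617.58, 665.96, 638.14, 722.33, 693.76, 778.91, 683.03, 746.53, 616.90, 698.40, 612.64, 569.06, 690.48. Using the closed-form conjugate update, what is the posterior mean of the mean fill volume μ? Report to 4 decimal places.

670.5289

For Normal data with known variance σ², a Normal(μ₀, σ₀²) prior on μ is conjugate. Posterior precision = 1/σ₀² + n/σ²; posterior mean is the precision-weighted average of μ₀ and x̄.
Σxᵢ = 644.13 + 617.58 + 665.96 + 638.14 + 722.33 + 693.76 + 778.91 + 683.03 + 746.53 + 616.90 + 698.40 + 612.64 + 569.06 + 690.48 = 9377.85, so n·x̄ = 9377.85.
σ₀² = 46.63² = 2174.3569, σ² = 74.42² = 5538.3364; σ² + n·σ₀² = 5538.3364 + 14·2174.3569 = 35979.333.
Posterior mean = (μ₀/σ₀² + n·x̄/σ²)/(1/σ₀² + n/σ²) = (σ²·μ₀ + σ₀²·n·x̄)/(σ² + n·σ₀²) = (5538.3364·674.28 + 2174.3569·9377.85)/35979.333 = 24125182.322457/35979.333 = 670.5289.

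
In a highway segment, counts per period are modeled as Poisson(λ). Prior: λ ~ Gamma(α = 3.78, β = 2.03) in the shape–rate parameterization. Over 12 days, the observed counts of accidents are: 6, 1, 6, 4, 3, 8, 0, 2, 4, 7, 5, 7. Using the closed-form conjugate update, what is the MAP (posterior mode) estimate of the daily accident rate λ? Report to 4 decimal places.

With a Gamma(shape α, rate β) prior, the Poisson likelihood is conjugate: the posterior is Gamma(α + ΣXᵢ, β + n).
Sum of counts S = 53 over n = 12 days.
Posterior: Gamma(α+S, β+n) = Gamma(3.78+53, 2.03+12) = Gamma(56.78, 14.03).
Mode of Gamma(α,β) for α≥1 is (α−1)/β = 55.78/14.03 = 3.9758.

3.9758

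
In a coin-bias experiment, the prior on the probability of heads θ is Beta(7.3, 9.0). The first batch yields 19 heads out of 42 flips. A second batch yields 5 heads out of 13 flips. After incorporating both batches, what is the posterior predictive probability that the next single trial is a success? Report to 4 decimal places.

The Beta prior is conjugate to a Binomial/Bernoulli likelihood; the update adds successes to α and failures to β.
After batch 1: Beta(7.3+19, 9.0+23) = Beta(26.3, 32.0).
After batch 2: Beta(26.3+5, 32.0+8) = Beta(31.3, 40.0).
For a single future Bernoulli trial, P(success | data) = α/(α+β) = 0.4390.

0.4390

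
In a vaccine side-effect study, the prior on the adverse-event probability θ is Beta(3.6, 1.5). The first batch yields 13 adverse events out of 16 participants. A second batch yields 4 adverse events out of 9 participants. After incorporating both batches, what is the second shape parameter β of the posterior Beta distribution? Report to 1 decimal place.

9.5

The Beta prior is conjugate to a Binomial/Bernoulli likelihood; the update adds successes to α and failures to β.
After batch 1: Beta(3.6+13, 1.5+3) = Beta(16.6, 4.5).
After batch 2: Beta(16.6+4, 4.5+5) = Beta(20.6, 9.5).
Posterior β = 9.5.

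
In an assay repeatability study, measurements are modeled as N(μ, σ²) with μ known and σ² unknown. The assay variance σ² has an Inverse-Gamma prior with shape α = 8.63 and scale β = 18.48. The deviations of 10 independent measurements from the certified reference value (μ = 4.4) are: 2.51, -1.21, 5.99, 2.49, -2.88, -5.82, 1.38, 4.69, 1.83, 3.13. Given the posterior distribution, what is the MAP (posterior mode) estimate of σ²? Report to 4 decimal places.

5.6739

With known mean μ and an Inverse-Gamma(α, β) prior on σ², the Normal likelihood is conjugate: posterior is Inv-Gamma(α + n/2, β + Σ(xᵢ−μ)²/2).
Σ(xᵢ−μ)² = (2.51)² + (-1.21)² + (5.99)² + (2.49)² + (-2.88)² + (-5.82)² + (1.38)² + (4.69)² + (1.83)² + (3.13)² = 129.0575.
Posterior: Inv-Gamma(8.63 + 10/2, 18.48 + 129.0575/2) = Inv-Gamma(13.63, 83.00875).
Mode = β/(α+1) = 83.00875/14.63 = 5.6739.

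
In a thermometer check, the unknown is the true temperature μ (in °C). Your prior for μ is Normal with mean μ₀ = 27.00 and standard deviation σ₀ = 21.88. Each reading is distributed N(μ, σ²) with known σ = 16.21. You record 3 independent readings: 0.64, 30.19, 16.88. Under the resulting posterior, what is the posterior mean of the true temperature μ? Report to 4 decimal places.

17.6196

For Normal data with known variance σ², a Normal(μ₀, σ₀²) prior on μ is conjugate. Posterior precision = 1/σ₀² + n/σ²; posterior mean is the precision-weighted average of μ₀ and x̄.
Σxᵢ = 0.64 + 30.19 + 16.88 = 47.71, so n·x̄ = 47.71.
σ₀² = 21.88² = 478.7344, σ² = 16.21² = 262.7641; σ² + n·σ₀² = 262.7641 + 3·478.7344 = 1698.9673.
Posterior mean = (μ₀/σ₀² + n·x̄/σ²)/(1/σ₀² + n/σ²) = (σ²·μ₀ + σ₀²·n·x̄)/(σ² + n·σ₀²) = (262.7641·27.00 + 478.7344·47.71)/1698.9673 = 29935.048924/1698.9673 = 17.6196.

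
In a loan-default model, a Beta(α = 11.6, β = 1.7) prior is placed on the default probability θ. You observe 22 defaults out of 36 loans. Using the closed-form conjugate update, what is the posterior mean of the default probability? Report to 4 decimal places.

0.6815

The Beta prior is conjugate to a Binomial/Bernoulli likelihood; the update adds successes to α and failures to β.
Posterior: Beta(α+k, β+n−k) = Beta(11.6+22, 1.7+14) = Beta(33.6, 15.7).
Posterior mean = α/(α+β) = 33.6/49.3 = 0.6815.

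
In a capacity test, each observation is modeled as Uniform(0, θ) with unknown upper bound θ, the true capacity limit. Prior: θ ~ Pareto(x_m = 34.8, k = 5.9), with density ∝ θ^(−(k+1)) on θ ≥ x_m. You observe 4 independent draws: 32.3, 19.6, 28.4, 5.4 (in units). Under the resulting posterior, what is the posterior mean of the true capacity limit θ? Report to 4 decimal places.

A Pareto(scale x_m, shape k) prior on the upper bound θ of Uniform(0, θ) is conjugate: posterior is Pareto(max(x_m, max xᵢ), k + n).
Sample maximum = 32.3; prior scale x_m = 34.8 → posterior scale = max = 34.8.
Posterior shape = 5.9 + 4 = 9.9.
E[θ|data] = k·x_m/(k−1) = 9.9·34.8/8.9 = 38.7101.

38.7101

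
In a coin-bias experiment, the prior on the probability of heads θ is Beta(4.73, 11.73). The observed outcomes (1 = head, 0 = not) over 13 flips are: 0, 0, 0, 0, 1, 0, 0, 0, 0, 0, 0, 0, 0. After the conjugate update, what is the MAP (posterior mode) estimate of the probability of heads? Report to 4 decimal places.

The Beta prior is conjugate to a Binomial/Bernoulli likelihood; the update adds successes to α and failures to β.
Posterior: Beta(α+k, β+n−k) = Beta(4.73+1, 11.73+12) = Beta(5.73, 23.73).
Mode of Beta(a,b) for a,b>1 is (a−1)/(a+b−2) = 4.73/27.46 = 0.1723.

0.1723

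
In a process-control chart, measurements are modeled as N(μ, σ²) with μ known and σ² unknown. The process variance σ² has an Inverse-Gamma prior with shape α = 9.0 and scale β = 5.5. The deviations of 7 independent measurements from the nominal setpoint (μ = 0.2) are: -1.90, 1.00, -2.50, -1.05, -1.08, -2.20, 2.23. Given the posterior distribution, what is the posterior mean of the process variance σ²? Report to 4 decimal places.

With known mean μ and an Inverse-Gamma(α, β) prior on σ², the Normal likelihood is conjugate: posterior is Inv-Gamma(α + n/2, β + Σ(xᵢ−μ)²/2).
Σ(xᵢ−μ)² = (-1.90)² + (1.00)² + (-2.50)² + (-1.05)² + (-1.08)² + (-2.20)² + (2.23)² = 22.9418.
Posterior: Inv-Gamma(9.0 + 7/2, 5.5 + 22.9418/2) = Inv-Gamma(12.50, 16.97090).
E[σ²|data] = β/(α−1) = 16.97090/11.50 = 1.4757.

1.4757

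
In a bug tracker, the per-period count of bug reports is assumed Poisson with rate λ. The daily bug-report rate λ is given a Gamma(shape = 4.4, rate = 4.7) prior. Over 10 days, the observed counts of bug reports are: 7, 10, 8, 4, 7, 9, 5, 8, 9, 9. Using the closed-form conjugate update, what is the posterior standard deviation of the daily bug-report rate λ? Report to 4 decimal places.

With a Gamma(shape α, rate β) prior, the Poisson likelihood is conjugate: the posterior is Gamma(α + ΣXᵢ, β + n).
Sum of counts S = 76 over n = 10 days.
Posterior: Gamma(α+S, β+n) = Gamma(4.4+76, 4.7+10) = Gamma(80.4, 14.7).
SD = √α/β = √80.4/14.7 = 0.6100.

0.6100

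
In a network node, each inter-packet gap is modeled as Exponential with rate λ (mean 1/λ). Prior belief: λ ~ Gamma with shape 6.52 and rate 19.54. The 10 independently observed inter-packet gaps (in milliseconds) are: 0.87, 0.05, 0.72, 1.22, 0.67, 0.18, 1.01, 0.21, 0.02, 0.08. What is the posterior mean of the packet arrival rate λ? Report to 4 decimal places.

With a Gamma(shape α, rate β) prior on the exponential rate λ, the posterior after n observations with total T = Σxᵢ is Gamma(α+n, β+T).
Sum of observations T = 5.03 milliseconds; n = 10.
Posterior: Gamma(6.52+10, 19.54+5.03) = Gamma(16.52, 24.57).
Posterior mean of λ = α/β = 16.52/24.57 = 0.6724.

0.6724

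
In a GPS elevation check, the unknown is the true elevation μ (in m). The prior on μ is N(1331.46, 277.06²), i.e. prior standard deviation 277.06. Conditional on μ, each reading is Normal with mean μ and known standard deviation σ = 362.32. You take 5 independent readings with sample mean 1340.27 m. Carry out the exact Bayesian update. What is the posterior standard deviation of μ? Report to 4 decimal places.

For Normal data with known variance σ², a Normal(μ₀, σ₀²) prior on μ is conjugate. Posterior precision = 1/σ₀² + n/σ²; posterior mean is the precision-weighted average of μ₀ and x̄.
σ₀² = 277.06² = 76762.2436, σ² = 362.32² = 131275.7824; σ² + n·σ₀² = 131275.7824 + 5·76762.2436 = 515087.0004.
Posterior precision = 1/σ₀² + n/σ² = 1/76762.2436 + 5/131275.7824 = (σ² + n·σ₀²)/(σ₀²σ²) = 515087.0004/(76762.2436·131275.7824); posterior variance σₙ² = σ₀²σ²/(σ² + n·σ₀²) = 76762.2436·131275.7824/515087.0004 = 19563.731136.
Posterior SD = √σₙ² = √(76762.2436·131275.7824/515087.0004) = 139.8704.

139.8704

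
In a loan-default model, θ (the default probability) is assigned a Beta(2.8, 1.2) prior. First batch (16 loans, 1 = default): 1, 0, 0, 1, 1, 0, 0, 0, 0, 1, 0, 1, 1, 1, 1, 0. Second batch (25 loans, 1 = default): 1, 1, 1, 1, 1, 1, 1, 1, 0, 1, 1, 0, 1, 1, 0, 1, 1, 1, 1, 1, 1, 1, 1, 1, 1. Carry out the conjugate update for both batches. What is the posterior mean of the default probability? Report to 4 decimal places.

The Beta prior is conjugate to a Binomial/Bernoulli likelihood; the update adds successes to α and failures to β.
After batch 1: Beta(2.8+8, 1.2+8) = Beta(10.8, 9.2).
After batch 2: Beta(10.8+22, 9.2+3) = Beta(32.8, 12.2).
Posterior mean = α/(α+β) = 32.8/45.0 = 0.7289.

0.7289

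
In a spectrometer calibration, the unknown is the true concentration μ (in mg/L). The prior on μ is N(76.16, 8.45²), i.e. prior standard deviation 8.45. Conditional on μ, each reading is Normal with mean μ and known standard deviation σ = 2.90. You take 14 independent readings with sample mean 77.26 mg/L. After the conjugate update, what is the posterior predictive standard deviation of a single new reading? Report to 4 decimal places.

For Normal data with known variance σ², a Normal(μ₀, σ₀²) prior on μ is conjugate. Posterior precision = 1/σ₀² + n/σ²; posterior mean is the precision-weighted average of μ₀ and x̄.
σ₀² = 8.45² = 71.4025, σ² = 2.90² = 8.41; σ² + n·σ₀² = 8.41 + 14·71.4025 = 1008.045.
Posterior precision = 1/σ₀² + n/σ² = 1/71.4025 + 14/8.41 = (σ² + n·σ₀²)/(σ₀²σ²) = 1008.045/(71.4025·8.41); posterior variance σₙ² = σ₀²σ²/(σ² + n·σ₀²) = 71.4025·8.41/1008.045 = 0.595703.
Predictive variance for one new observation = σₙ² + σ² = 71.4025·8.41/1008.045 + 8.41 = σ²·(σ₀² + 1008.045)/1008.045 = 8.41·1079.4475/1008.045 = 9.005703; SD = √(8.41·1079.4475/1008.045) = 3.0010.

3.0010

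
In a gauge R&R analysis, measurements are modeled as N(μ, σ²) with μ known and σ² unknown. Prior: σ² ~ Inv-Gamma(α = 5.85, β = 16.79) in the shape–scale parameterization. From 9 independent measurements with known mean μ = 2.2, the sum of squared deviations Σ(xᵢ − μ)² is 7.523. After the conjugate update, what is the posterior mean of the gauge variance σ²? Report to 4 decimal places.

With known mean μ and an Inverse-Gamma(α, β) prior on σ², the Normal likelihood is conjugate: posterior is Inv-Gamma(α + n/2, β + Σ(xᵢ−μ)²/2).
Posterior: Inv-Gamma(5.85 + 9/2, 16.79 + 7.523/2) = Inv-Gamma(10.35, 20.5515).
E[σ²|data] = β/(α−1) = 20.5515/9.35 = 2.1980.

2.1980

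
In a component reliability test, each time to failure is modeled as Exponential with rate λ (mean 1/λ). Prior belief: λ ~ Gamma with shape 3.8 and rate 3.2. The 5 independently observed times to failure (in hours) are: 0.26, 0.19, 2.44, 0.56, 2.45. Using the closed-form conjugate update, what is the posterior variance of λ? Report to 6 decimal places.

0.106267

With a Gamma(shape α, rate β) prior on the exponential rate λ, the posterior after n observations with total T = Σxᵢ is Gamma(α+n, β+T).
Sum of observations T = 5.90 hours; n = 5.
Posterior: Gamma(3.8+5, 3.2+5.90) = Gamma(8.8, 9.10).
Var = α/β² = 0.106267.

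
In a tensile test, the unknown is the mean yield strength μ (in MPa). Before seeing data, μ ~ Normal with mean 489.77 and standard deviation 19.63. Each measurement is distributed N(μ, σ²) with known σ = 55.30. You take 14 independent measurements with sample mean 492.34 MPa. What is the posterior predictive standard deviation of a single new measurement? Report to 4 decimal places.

56.5464

For Normal data with known variance σ², a Normal(μ₀, σ₀²) prior on μ is conjugate. Posterior precision = 1/σ₀² + n/σ²; posterior mean is the precision-weighted average of μ₀ and x̄.
σ₀² = 19.63² = 385.3369, σ² = 55.30² = 3058.09; σ² + n·σ₀² = 3058.09 + 14·385.3369 = 8452.8066.
Posterior precision = 1/σ₀² + n/σ² = 1/385.3369 + 14/3058.09 = (σ² + n·σ₀²)/(σ₀²σ²) = 8452.8066/(385.3369·3058.09); posterior variance σₙ² = σ₀²σ²/(σ² + n·σ₀²) = 385.3369·3058.09/8452.8066 = 139.408717.
Predictive variance for one new observation = σₙ² + σ² = 385.3369·3058.09/8452.8066 + 3058.09 = σ²·(σ₀² + 8452.8066)/8452.8066 = 3058.09·8838.1435/8452.8066 = 3197.498717; SD = √(3058.09·8838.1435/8452.8066) = 56.5464.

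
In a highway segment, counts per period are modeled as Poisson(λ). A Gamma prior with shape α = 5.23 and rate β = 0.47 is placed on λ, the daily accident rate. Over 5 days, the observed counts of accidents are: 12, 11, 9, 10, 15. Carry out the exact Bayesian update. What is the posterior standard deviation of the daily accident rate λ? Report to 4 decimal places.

1.4422

With a Gamma(shape α, rate β) prior, the Poisson likelihood is conjugate: the posterior is Gamma(α + ΣXᵢ, β + n).
Sum of counts S = 57 over n = 5 days.
Posterior: Gamma(α+S, β+n) = Gamma(5.23+57, 0.47+5) = Gamma(62.23, 5.47).
SD = √α/β = √62.23/5.47 = 1.4422.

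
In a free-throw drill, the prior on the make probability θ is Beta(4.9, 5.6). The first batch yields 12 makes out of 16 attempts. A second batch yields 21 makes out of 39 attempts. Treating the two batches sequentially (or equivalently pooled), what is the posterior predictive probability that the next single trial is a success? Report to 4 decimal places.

The Beta prior is conjugate to a Binomial/Bernoulli likelihood; the update adds successes to α and failures to β.
After batch 1: Beta(4.9+12, 5.6+4) = Beta(16.9, 9.6).
After batch 2: Beta(16.9+21, 9.6+18) = Beta(37.9, 27.6).
For a single future Bernoulli trial, P(success | data) = α/(α+β) = 0.5786.

0.5786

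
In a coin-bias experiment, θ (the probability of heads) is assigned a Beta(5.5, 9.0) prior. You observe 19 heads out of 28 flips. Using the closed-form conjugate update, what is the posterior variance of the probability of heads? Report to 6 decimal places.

0.005613

The Beta prior is conjugate to a Binomial/Bernoulli likelihood; the update adds successes to α and failures to β.
Posterior: Beta(α+k, β+n−k) = Beta(5.5+19, 9.0+9) = Beta(24.5, 18.0).
Var = αβ/((α+β)²(α+β+1)) = 24.5·18.0/(42.5²·43.5) = 0.005613.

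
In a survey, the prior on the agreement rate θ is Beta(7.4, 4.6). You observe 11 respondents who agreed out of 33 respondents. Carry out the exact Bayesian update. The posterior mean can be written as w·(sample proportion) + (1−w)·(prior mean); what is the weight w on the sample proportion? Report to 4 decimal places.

The Beta prior is conjugate to a Binomial/Bernoulli likelihood; the update adds successes to α and failures to β.
Posterior mean = (α₀+k)/(α₀+β₀+n) = [n/(α₀+β₀+n)]·(k/n) + [(α₀+β₀)/(α₀+β₀+n)]·α₀/(α₀+β₀), so only n and the prior enter the weight.
The weight on the data is w = n/(α₀+β₀+n) = 33/(7.4+4.6+33) = 33/45.0 = 0.7333.

0.7333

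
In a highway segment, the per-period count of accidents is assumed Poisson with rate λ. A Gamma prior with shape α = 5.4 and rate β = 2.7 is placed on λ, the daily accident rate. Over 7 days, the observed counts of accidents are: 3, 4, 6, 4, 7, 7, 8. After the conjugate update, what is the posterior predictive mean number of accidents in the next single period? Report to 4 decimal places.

With a Gamma(shape α, rate β) prior, the Poisson likelihood is conjugate: the posterior is Gamma(α + ΣXᵢ, β + n).
Sum of counts S = 39 over n = 7 days.
Posterior: Gamma(α+S, β+n) = Gamma(5.4+39, 2.7+7) = Gamma(44.4, 9.7).
The predictive distribution for one future period is NegBinom with mean α/β = 4.5773.

4.5773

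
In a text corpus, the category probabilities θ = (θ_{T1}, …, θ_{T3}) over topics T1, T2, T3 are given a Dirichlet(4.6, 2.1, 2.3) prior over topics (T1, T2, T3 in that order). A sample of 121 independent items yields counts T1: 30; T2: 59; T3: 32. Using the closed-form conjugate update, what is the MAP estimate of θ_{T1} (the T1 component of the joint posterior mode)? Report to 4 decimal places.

0.2646

The Dirichlet prior is conjugate to the Multinomial likelihood: each posterior αⱼ = prior αⱼ + observed count nⱼ.
Posterior concentration: (34.6, 61.1, 34.3), total = 130.0.
Joint mode component: (α_{T1}−1)/(Σα−K) = 33.6/127.0 = 0.2646.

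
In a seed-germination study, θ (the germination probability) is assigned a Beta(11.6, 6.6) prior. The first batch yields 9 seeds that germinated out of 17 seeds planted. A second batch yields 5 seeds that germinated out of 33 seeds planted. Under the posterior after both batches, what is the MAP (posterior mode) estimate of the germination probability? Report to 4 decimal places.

0.3716

The Beta prior is conjugate to a Binomial/Bernoulli likelihood; the update adds successes to α and failures to β.
After batch 1: Beta(11.6+9, 6.6+8) = Beta(20.6, 14.6).
After batch 2: Beta(20.6+5, 14.6+28) = Beta(25.6, 42.6).
Mode of Beta(a,b) for a,b>1 is (a−1)/(a+b−2) = 24.6/66.2 = 0.3716.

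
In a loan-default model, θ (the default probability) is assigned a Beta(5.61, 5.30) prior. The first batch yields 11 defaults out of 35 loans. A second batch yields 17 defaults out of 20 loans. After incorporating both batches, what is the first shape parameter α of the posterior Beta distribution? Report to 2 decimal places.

The Beta prior is conjugate to a Binomial/Bernoulli likelihood; the update adds successes to α and failures to β.
After batch 1: Beta(5.61+11, 5.30+24) = Beta(16.61, 29.30).
After batch 2: Beta(16.61+17, 29.30+3) = Beta(33.61, 32.30).
Posterior α = 33.61.

33.61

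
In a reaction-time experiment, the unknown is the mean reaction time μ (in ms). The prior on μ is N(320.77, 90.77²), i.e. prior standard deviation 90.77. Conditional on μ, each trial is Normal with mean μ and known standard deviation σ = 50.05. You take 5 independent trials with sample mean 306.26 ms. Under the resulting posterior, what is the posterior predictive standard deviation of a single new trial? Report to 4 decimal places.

54.5645

For Normal data with known variance σ², a Normal(μ₀, σ₀²) prior on μ is conjugate. Posterior precision = 1/σ₀² + n/σ²; posterior mean is the precision-weighted average of μ₀ and x̄.
σ₀² = 90.77² = 8239.1929, σ² = 50.05² = 2505.0025; σ² + n·σ₀² = 2505.0025 + 5·8239.1929 = 43700.967.
Posterior precision = 1/σ₀² + n/σ² = 1/8239.1929 + 5/2505.0025 = (σ² + n·σ₀²)/(σ₀²σ²) = 43700.967/(8239.1929·2505.0025); posterior variance σₙ² = σ₀²σ²/(σ² + n·σ₀²) = 8239.1929·2505.0025/43700.967 = 472.282428.
Predictive variance for one new observation = σₙ² + σ² = 8239.1929·2505.0025/43700.967 + 2505.0025 = σ²·(σ₀² + 43700.967)/43700.967 = 2505.0025·51940.1599/43700.967 = 2977.284928; SD = √(2505.0025·51940.1599/43700.967) = 54.5645.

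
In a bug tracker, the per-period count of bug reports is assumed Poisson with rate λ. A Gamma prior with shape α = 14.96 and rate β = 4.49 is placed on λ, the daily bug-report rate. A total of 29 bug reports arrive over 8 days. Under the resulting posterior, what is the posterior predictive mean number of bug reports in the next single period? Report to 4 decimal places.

3.5196

With a Gamma(shape α, rate β) prior, the Poisson likelihood is conjugate: the posterior is Gamma(α + ΣXᵢ, β + n).
Posterior: Gamma(α+S, β+n) = Gamma(14.96+29, 4.49+8) = Gamma(43.96, 12.49).
The predictive distribution for one future period is NegBinom with mean α/β = 3.5196.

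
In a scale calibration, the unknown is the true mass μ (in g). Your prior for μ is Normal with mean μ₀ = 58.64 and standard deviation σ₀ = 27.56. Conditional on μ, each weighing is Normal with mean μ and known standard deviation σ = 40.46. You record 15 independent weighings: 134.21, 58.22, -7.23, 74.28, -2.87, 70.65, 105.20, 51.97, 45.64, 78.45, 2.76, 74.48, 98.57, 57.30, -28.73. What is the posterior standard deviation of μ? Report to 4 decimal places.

For Normal data with known variance σ², a Normal(μ₀, σ₀²) prior on μ is conjugate. Posterior precision = 1/σ₀² + n/σ²; posterior mean is the precision-weighted average of μ₀ and x̄.
σ₀² = 27.56² = 759.5536, σ² = 40.46² = 1637.0116; σ² + n·σ₀² = 1637.0116 + 15·759.5536 = 13030.3156.
Posterior precision = 1/σ₀² + n/σ² = 1/759.5536 + 15/1637.0116 = (σ² + n·σ₀²)/(σ₀²σ²) = 13030.3156/(759.5536·1637.0116); posterior variance σₙ² = σ₀²σ²/(σ² + n·σ₀²) = 759.5536·1637.0116/13030.3156 = 95.423480.
Posterior SD = √σₙ² = √(759.5536·1637.0116/13030.3156) = 9.7685.

9.7685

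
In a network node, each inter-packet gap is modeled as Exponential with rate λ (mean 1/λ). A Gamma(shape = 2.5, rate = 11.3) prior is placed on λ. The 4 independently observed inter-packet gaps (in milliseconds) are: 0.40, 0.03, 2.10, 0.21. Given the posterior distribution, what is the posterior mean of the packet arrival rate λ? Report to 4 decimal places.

With a Gamma(shape α, rate β) prior on the exponential rate λ, the posterior after n observations with total T = Σxᵢ is Gamma(α+n, β+T).
Sum of observations T = 2.74 milliseconds; n = 4.
Posterior: Gamma(2.5+4, 11.3+2.74) = Gamma(6.5, 14.04).
Posterior mean of λ = α/β = 6.5/14.04 = 0.4630.

0.4630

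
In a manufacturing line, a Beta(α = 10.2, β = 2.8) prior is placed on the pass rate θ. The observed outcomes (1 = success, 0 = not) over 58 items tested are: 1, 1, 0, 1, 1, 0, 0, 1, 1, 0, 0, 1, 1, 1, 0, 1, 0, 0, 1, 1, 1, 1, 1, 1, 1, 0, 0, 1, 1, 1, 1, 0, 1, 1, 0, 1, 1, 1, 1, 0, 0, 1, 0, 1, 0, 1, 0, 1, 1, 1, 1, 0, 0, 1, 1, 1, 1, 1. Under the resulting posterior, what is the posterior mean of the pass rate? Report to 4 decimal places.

The Beta prior is conjugate to a Binomial/Bernoulli likelihood; the update adds successes to α and failures to β.
Posterior: Beta(α+k, β+n−k) = Beta(10.2+39, 2.8+19) = Beta(49.2, 21.8).
Posterior mean = α/(α+β) = 49.2/71.0 = 0.6930.

0.6930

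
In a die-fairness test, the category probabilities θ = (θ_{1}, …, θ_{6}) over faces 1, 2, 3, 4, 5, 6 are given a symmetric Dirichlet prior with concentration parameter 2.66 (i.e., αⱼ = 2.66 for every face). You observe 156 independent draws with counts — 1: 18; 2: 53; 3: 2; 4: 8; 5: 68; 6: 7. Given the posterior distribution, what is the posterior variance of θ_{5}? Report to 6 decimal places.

The Dirichlet prior is conjugate to the Multinomial likelihood: each posterior αⱼ = prior αⱼ + observed count nⱼ.
Posterior concentration: (20.66, 55.66, 4.66, 10.66, 70.66, 9.66), total = 171.96.
Var[θ_j] = α_j(Σα−α_j)/((Σα)²(Σα+1)) = 70.66·101.30/(171.96²·172.96) = 0.001400.

0.001400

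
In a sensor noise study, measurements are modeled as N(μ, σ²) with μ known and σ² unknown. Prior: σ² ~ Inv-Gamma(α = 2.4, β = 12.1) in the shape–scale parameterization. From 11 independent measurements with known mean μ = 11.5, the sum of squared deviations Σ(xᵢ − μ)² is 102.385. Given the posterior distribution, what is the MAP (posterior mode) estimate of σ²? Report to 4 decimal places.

7.1115

With known mean μ and an Inverse-Gamma(α, β) prior on σ², the Normal likelihood is conjugate: posterior is Inv-Gamma(α + n/2, β + Σ(xᵢ−μ)²/2).
Posterior: Inv-Gamma(2.4 + 11/2, 12.1 + 102.385/2) = Inv-Gamma(7.90, 63.2925).
Mode = β/(α+1) = 63.2925/8.90 = 7.1115.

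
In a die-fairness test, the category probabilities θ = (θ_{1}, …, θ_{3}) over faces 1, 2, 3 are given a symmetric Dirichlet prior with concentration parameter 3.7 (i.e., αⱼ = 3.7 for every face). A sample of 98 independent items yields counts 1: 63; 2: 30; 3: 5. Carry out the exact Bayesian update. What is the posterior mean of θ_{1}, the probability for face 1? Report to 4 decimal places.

0.6114

The Dirichlet prior is conjugate to the Multinomial likelihood: each posterior αⱼ = prior αⱼ + observed count nⱼ.
Posterior concentration: (66.7, 33.7, 8.7), total = 109.1.
E[θ_{1}|data] = α_{1}/Σα = 66.7/109.1 = 0.6114.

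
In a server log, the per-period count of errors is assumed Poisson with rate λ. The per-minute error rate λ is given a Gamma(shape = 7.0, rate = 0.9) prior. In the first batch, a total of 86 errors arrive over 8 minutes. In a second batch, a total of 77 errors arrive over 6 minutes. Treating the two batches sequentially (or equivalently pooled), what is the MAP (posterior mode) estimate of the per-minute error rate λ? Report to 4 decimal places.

With a Gamma(shape α, rate β) prior, the Poisson likelihood is conjugate: the posterior is Gamma(α + ΣXᵢ, β + n).
After batch 1: Gamma(α+S, β+n) = Gamma(7.0+86, 0.9+8) = Gamma(93.0, 8.9).
After batch 2: Gamma(α+S, β+n) = Gamma(93.0+77, 8.9+6) = Gamma(170.0, 14.9).
Mode of Gamma(α,β) for α≥1 is (α−1)/β = 169.0/14.9 = 11.3423.

11.3423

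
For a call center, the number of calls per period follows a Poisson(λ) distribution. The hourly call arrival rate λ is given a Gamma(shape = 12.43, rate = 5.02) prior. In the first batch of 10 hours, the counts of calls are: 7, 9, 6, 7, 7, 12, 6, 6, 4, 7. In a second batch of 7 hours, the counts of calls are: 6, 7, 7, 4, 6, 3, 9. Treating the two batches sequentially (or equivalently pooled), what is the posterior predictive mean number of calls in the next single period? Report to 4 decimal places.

With a Gamma(shape α, rate β) prior, the Poisson likelihood is conjugate: the posterior is Gamma(α + ΣXᵢ, β + n).
Batch 1: sum of counts S = 71 over n = 10 hours.
After batch 1: Gamma(α+S, β+n) = Gamma(12.43+71, 5.02+10) = Gamma(83.43, 15.02).
Batch 2: sum of counts S = 42 over n = 7 hours.
After batch 2: Gamma(α+S, β+n) = Gamma(83.43+42, 15.02+7) = Gamma(125.43, 22.02).
The predictive distribution for one future period is NegBinom with mean α/β = 5.6962.

5.6962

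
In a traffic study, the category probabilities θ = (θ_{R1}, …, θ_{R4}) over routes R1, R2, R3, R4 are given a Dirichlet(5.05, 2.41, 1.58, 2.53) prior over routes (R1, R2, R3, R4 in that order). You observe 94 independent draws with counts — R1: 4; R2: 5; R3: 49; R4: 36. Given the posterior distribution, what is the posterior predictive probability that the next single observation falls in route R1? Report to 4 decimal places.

0.0857

The Dirichlet prior is conjugate to the Multinomial likelihood: each posterior αⱼ = prior αⱼ + observed count nⱼ.
Posterior concentration: (9.05, 7.41, 50.58, 38.53), total = 105.57.
P(next = R1 | data) = α_{R1}/Σα = 0.0857.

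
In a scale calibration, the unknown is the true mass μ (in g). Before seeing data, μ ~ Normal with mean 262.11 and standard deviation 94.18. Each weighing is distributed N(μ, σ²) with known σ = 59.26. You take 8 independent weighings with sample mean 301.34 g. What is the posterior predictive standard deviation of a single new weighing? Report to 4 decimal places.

62.6898

For Normal data with known variance σ², a Normal(μ₀, σ₀²) prior on μ is conjugate. Posterior precision = 1/σ₀² + n/σ²; posterior mean is the precision-weighted average of μ₀ and x̄.
σ₀² = 94.18² = 8869.8724, σ² = 59.26² = 3511.7476; σ² + n·σ₀² = 3511.7476 + 8·8869.8724 = 74470.7268.
Posterior precision = 1/σ₀² + n/σ² = 1/8869.8724 + 8/3511.7476 = (σ² + n·σ₀²)/(σ₀²σ²) = 74470.7268/(8869.8724·3511.7476); posterior variance σₙ² = σ₀²σ²/(σ² + n·σ₀²) = 8869.8724·3511.7476/74470.7268 = 418.268418.
Predictive variance for one new observation = σₙ² + σ² = 8869.8724·3511.7476/74470.7268 + 3511.7476 = σ²·(σ₀² + 74470.7268)/74470.7268 = 3511.7476·83340.5992/74470.7268 = 3930.016018; SD = √(3511.7476·83340.5992/74470.7268) = 62.6898.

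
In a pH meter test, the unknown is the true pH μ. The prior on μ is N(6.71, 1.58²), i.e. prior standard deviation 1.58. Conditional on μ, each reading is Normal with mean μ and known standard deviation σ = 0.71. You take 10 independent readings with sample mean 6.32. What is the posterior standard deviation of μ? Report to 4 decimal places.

For Normal data with known variance σ², a Normal(μ₀, σ₀²) prior on μ is conjugate. Posterior precision = 1/σ₀² + n/σ²; posterior mean is the precision-weighted average of μ₀ and x̄.
σ₀² = 1.58² = 2.4964, σ² = 0.71² = 0.5041; σ² + n·σ₀² = 0.5041 + 10·2.4964 = 25.4681.
Posterior precision = 1/σ₀² + n/σ² = 1/2.4964 + 10/0.5041 = (σ² + n·σ₀²)/(σ₀²σ²) = 25.4681/(2.4964·0.5041); posterior variance σₙ² = σ₀²σ²/(σ² + n·σ₀²) = 2.4964·0.5041/25.4681 = 0.049412.
Posterior SD = √σₙ² = √(2.4964·0.5041/25.4681) = 0.2223.

0.2223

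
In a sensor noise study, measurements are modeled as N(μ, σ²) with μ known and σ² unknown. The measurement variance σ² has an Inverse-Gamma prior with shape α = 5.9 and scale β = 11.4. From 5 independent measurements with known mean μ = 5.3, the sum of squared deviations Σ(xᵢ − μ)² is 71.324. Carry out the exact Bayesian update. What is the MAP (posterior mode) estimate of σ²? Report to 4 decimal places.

5.0066

With known mean μ and an Inverse-Gamma(α, β) prior on σ², the Normal likelihood is conjugate: posterior is Inv-Gamma(α + n/2, β + Σ(xᵢ−μ)²/2).
Posterior: Inv-Gamma(5.9 + 5/2, 11.4 + 71.324/2) = Inv-Gamma(8.40, 47.0620).
Mode = β/(α+1) = 47.0620/9.40 = 5.0066.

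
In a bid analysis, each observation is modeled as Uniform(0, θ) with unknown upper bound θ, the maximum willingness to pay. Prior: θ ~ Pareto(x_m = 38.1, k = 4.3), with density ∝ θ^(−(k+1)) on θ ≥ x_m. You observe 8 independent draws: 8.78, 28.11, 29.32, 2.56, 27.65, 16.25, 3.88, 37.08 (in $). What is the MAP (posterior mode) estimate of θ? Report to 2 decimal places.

38.10

A Pareto(scale x_m, shape k) prior on the upper bound θ of Uniform(0, θ) is conjugate: posterior is Pareto(max(x_m, max xᵢ), k + n).
Sample maximum = 37.08; prior scale x_m = 38.1 → posterior scale = max = 38.10.
Posterior shape = 4.3 + 8 = 12.3.
The Pareto density is decreasing on [x_m, ∞), so the mode is x_m = 38.10.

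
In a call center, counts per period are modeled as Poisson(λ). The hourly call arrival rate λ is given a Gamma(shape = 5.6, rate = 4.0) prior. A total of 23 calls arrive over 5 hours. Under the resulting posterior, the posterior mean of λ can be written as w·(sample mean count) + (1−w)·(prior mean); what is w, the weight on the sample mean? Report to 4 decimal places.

0.5556

With a Gamma(shape α, rate β) prior, the Poisson likelihood is conjugate: the posterior is Gamma(α + ΣXᵢ, β + n).
Posterior mean = (α₀+S)/(β₀+n) = [n/(β₀+n)]·(S/n) + [β₀/(β₀+n)]·(α₀/β₀), so only n and β₀ enter the weight.
Weight on data w = n/(β₀+n) = 5/(4.0+5) = 5/9.0 = 0.5556.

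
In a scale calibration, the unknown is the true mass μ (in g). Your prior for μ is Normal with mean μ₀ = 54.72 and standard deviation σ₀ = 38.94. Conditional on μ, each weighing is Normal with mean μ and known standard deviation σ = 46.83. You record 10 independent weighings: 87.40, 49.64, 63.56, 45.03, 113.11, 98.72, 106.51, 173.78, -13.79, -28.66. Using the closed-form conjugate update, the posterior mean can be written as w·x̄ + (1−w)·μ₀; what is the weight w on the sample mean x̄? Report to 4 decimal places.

0.8736

For Normal data with known variance σ², a Normal(μ₀, σ₀²) prior on μ is conjugate. Posterior precision = 1/σ₀² + n/σ²; posterior mean is the precision-weighted average of μ₀ and x̄.
σ₀² = 38.94² = 1516.3236, σ² = 46.83² = 2193.0489. Prior precision 1/σ₀² = 1/1516.3236; data precision n/σ² = 10/2193.0489.
w = (n/σ²)/(1/σ₀² + n/σ²) = n·σ₀²/(σ² + n·σ₀²) = 10·1516.3236/(2193.0489 + 10·1516.3236) = 15163.236/17356.2849 = 0.8736.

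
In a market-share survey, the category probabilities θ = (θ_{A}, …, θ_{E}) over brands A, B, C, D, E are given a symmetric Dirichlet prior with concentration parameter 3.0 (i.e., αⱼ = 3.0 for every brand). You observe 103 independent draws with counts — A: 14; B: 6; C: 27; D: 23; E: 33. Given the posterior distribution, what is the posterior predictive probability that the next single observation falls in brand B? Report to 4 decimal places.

0.0763

The Dirichlet prior is conjugate to the Multinomial likelihood: each posterior αⱼ = prior αⱼ + observed count nⱼ.
Posterior concentration: (17.0, 9.0, 30.0, 26.0, 36.0), total = 118.0.
P(next = B | data) = α_{B}/Σα = 0.0763.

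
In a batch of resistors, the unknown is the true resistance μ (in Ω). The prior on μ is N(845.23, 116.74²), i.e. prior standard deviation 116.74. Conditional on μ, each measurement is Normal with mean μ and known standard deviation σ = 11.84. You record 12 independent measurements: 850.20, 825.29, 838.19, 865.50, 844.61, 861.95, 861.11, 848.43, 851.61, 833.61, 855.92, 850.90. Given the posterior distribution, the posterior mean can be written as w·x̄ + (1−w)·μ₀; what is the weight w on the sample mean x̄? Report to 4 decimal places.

For Normal data with known variance σ², a Normal(μ₀, σ₀²) prior on μ is conjugate. Posterior precision = 1/σ₀² + n/σ²; posterior mean is the precision-weighted average of μ₀ and x̄.
σ₀² = 116.74² = 13628.2276, σ² = 11.84² = 140.1856. Prior precision 1/σ₀² = 1/13628.2276; data precision n/σ² = 12/140.1856.
w = (n/σ²)/(1/σ₀² + n/σ²) = n·σ₀²/(σ² + n·σ₀²) = 12·13628.2276/(140.1856 + 12·13628.2276) = 163538.7312/163678.9168 = 0.9991.

0.9991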